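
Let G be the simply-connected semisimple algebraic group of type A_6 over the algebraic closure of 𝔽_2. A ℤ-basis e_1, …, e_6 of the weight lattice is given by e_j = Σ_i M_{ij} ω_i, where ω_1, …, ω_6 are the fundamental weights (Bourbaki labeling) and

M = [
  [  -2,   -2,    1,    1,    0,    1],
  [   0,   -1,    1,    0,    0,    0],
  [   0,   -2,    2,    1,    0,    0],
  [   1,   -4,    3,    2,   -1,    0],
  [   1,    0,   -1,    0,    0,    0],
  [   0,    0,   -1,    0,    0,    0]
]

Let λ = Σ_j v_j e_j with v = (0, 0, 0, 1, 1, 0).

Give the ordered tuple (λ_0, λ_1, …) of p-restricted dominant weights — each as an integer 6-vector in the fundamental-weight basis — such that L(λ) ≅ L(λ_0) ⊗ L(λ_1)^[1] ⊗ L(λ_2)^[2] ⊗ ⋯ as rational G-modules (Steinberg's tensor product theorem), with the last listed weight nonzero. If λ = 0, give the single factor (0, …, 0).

((1, 0, 1, 1, 0, 0),)

Compute c_i = Σ_j M_{ij} v_j with v = (0, 0, 0, 1, 1, 0):
  c_1 = -2*0 + -2*0 + 1*0 + 1*1 + 0*1 + 1*0 = 1
  c_2 = 0*0 + -1*0 + 1*0 + 0*1 + 0*1 + 0*0 = 0
  c_3 = 0*0 + -2*0 + 2*0 + 1*1 + 0*1 + 0*0 = 1
  c_4 = 1*0 + -4*0 + 3*0 + 2*1 + -1*1 + 0*0 = 1
  c_5 = 1*0 + 0*0 + -1*0 + 0*1 + 0*1 + 0*0 = 0
  c_6 = 0*0 + 0*0 + -1*0 + 0*1 + 0*1 + 0*0 = 0
p = 2; digits c_i = Σ_j d_{ij}·2^j, 0 ≤ d_{ij} < 2:
  c_1 = 1 = 1·2^0
  c_2 = 0
  c_3 = 1 = 1·2^0
  c_4 = 1 = 1·2^0
  c_5 = 0
  c_6 = 0
Factor λ_0 = (1, 0, 1, 1, 0, 0)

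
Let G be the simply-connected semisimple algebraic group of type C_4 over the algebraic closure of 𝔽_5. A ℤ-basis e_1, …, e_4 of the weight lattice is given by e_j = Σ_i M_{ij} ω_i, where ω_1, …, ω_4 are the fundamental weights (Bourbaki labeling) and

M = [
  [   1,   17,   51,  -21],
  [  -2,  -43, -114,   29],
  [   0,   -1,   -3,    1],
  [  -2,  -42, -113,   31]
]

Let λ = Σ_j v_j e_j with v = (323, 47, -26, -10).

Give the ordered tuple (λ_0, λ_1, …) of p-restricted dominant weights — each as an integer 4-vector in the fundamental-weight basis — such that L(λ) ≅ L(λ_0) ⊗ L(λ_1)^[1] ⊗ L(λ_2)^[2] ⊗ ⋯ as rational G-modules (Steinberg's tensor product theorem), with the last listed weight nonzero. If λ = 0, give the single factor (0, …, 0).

Change of basis e → ω: c = M·v where v = (323, 47, -26, -10):
  c_1 = (1)·(323) + (17)·(47) + (51)·(-26) + (-21)·(-10) = 6
  c_2 = (-2)·(323) + (-43)·(47) + (-114)·(-26) + (29)·(-10) = 7
  c_3 = (0)·(323) + (-1)·(47) + (-3)·(-26) + (1)·(-10) = 21
  c_4 = (-2)·(323) + (-42)·(47) + (-113)·(-26) + (31)·(-10) = 8
Writing each c_i in base p = 5:
  c_1 = 6 = 1·5^0 + 1·5^1
  c_2 = 7 = 2·5^0 + 1·5^1
  c_3 = 21 = 1·5^0 + 4·5^1
  c_4 = 8 = 3·5^0 + 1·5^1
p-restricted factor λ_0 = (1, 2, 1, 3)
p-restricted factor λ_1 = (1, 1, 4, 1)

((1, 2, 1, 3), (1, 1, 4, 1))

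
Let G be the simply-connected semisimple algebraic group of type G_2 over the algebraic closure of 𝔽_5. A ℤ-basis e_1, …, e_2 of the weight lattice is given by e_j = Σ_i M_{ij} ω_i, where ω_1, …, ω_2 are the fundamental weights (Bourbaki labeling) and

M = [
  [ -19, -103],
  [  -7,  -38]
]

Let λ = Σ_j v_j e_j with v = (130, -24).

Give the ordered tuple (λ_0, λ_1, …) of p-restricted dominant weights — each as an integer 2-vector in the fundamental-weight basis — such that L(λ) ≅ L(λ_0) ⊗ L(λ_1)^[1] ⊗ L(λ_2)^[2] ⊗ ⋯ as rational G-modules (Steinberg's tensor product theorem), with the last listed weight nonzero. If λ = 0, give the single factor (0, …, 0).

Compute c_i = Σ_j M_{ij} v_j with v = (130, -24):
  c_1 = (-19)·(130) + (-103)·(-24) = 2
  c_2 = (-7)·(130) + (-38)·(-24) = 2
p = 5; digits c_i = Σ_j d_{ij}·5^j, 0 ≤ d_{ij} < 5:
  c_1 = 2 = 2·5^0
  c_2 = 2 = 2·5^0
λ_0 = (2, 2)

((2, 2),)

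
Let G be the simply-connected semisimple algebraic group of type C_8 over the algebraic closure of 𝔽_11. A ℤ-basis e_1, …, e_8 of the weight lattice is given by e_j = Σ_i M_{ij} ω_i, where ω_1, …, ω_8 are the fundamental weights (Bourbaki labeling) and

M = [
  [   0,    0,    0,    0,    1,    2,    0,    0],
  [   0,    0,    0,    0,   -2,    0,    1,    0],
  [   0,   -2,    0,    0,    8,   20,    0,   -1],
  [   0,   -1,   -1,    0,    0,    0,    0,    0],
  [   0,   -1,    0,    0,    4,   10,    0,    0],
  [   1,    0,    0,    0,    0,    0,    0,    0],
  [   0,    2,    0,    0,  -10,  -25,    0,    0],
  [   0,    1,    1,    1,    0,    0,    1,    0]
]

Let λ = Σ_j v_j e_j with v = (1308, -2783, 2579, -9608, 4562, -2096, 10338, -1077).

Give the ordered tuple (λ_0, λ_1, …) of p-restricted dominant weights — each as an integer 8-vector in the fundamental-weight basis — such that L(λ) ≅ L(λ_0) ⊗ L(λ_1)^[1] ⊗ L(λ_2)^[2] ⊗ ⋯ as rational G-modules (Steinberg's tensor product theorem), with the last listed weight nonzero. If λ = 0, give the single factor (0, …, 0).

((7, 4, 9, 6, 5, 10, 4, 9), (0, 0, 0, 7, 6, 8, 0, 3), (3, 10, 10, 1, 0, 10, 10, 4))

ω-coordinates c = M·v, v = (1308, -2783, 2579, -9608, 4562, -2096, 10338, -1077):
  c_1 = 0·1308 + (0)·(-2783) + 0·2579 + (0)·(-9608) + 1·4562 + (2)·(-2096) + 0·10338 + (0)·(-1077) = 370
  c_2 = 0·1308 + (0)·(-2783) + 0·2579 + (0)·(-9608) + (-2)·(4562) + (0)·(-2096) + 1·10338 + (0)·(-1077) = 1214
  c_3 = 0·1308 + (-2)·(-2783) + 0·2579 + (0)·(-9608) + 8·4562 + (20)·(-2096) + 0·10338 + (-1)·(-1077) = 1219
  c_4 = 0·1308 + (-1)·(-2783) + (-1)·(2579) + (0)·(-9608) + 0·4562 + (0)·(-2096) + 0·10338 + (0)·(-1077) = 204
  c_5 = 0·1308 + (-1)·(-2783) + 0·2579 + (0)·(-9608) + 4·4562 + (10)·(-2096) + 0·10338 + (0)·(-1077) = 71
  c_6 = 1·1308 + (0)·(-2783) + 0·2579 + (0)·(-9608) + 0·4562 + (0)·(-2096) + 0·10338 + (0)·(-1077) = 1308
  c_7 = 0·1308 + (2)·(-2783) + 0·2579 + (0)·(-9608) + (-10)·(4562) + (-25)·(-2096) + 0·10338 + (0)·(-1077) = 1214
  c_8 = 0·1308 + (1)·(-2783) + 1·2579 + (1)·(-9608) + 0·4562 + (0)·(-2096) + 1·10338 + (0)·(-1077) = 526
p = 11; digits c_i = Σ_j d_{ij}·11^j, 0 ≤ d_{ij} < 11:
  c_1 = 370 = 7·11^0 + 0·11^1 + 3·11^2
  c_2 = 1214 = 4·11^0 + 0·11^1 + 10·11^2
  c_3 = 1219 = 9·11^0 + 0·11^1 + 10·11^2
  c_4 = 204 = 6·11^0 + 7·11^1 + 1·11^2
  c_5 = 71 = 5·11^0 + 6·11^1
  c_6 = 1308 = 10·11^0 + 8·11^1 + 10·11^2
  c_7 = 1214 = 4·11^0 + 0·11^1 + 10·11^2
  c_8 = 526 = 9·11^0 + 3·11^1 + 4·11^2
λ_0 = (7, 4, 9, 6, 5, 10, 4, 9)
λ_1 = (0, 0, 0, 7, 6, 8, 0, 3)
λ_2 = (3, 10, 10, 1, 0, 10, 10, 4)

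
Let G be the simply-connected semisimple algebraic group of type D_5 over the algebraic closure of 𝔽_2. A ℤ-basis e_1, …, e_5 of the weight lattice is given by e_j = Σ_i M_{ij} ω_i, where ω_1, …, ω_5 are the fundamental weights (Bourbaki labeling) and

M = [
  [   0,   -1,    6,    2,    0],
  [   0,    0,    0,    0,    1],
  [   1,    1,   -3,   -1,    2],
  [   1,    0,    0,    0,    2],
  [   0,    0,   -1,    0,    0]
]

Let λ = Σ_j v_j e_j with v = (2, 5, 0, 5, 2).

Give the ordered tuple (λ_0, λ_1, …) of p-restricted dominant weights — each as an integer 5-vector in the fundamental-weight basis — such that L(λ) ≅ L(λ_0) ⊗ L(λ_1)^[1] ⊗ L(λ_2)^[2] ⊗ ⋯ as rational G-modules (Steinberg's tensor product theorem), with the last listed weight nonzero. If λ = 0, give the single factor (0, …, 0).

((1, 0, 0, 0, 0), (0, 1, 1, 1, 0), (1, 0, 1, 1, 0))

ω-coordinates c = M·v, v = (2, 5, 0, 5, 2):
  c_1 = 0·2 + (-1)·(5) + 6·0 + 2·5 + 0·2 = 5
  c_2 = 0·2 + 0·5 + 0·0 + 0·5 + 1·2 = 2
  c_3 = 1·2 + 1·5 + (-3)·(0) + (-1)·(5) + 2·2 = 6
  c_4 = 1·2 + 0·5 + 0·0 + 0·5 + 2·2 = 6
  c_5 = 0·2 + 0·5 + (-1)·(0) + 0·5 + 0·2 = 0
Writing each c_i in base p = 2:
  c_1 = 5 = 1·2^0 + 0·2^1 + 1·2^2
  c_2 = 2 = 0·2^0 + 1·2^1
  c_3 = 6 = 0·2^0 + 1·2^1 + 1·2^2
  c_4 = 6 = 0·2^0 + 1·2^1 + 1·2^2
  c_5 = 0
p-restricted factor λ_0 = (1, 0, 0, 0, 0)
p-restricted factor λ_1 = (0, 1, 1, 1, 0)
p-restricted factor λ_2 = (1, 0, 1, 1, 0)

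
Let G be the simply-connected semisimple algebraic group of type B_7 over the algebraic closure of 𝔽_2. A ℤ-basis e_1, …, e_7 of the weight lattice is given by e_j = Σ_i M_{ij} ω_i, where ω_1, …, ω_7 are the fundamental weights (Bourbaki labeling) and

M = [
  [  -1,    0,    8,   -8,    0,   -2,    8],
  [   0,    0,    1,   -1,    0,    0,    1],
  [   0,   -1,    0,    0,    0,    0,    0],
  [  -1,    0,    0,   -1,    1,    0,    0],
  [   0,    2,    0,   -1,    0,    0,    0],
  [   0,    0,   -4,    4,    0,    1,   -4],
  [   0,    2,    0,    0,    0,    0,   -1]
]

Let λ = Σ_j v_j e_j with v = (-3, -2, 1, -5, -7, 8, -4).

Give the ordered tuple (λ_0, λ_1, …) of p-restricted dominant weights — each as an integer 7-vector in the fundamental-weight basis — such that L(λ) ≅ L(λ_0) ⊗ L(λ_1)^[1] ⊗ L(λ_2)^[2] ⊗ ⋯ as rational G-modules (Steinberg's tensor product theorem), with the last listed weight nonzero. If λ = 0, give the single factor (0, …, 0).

((1, 0, 0, 1, 1, 0, 0), (1, 1, 1, 0, 0, 0, 0))

In the fundamental-weight basis, λ has coordinates c = M·v (v = (-3, -2, 1, -5, -7, 8, -4)):
  c_1 = -1*-3 + 0*-2 + 8*1 + -8*-5 + 0*-7 + -2*8 + 8*-4 = 3
  c_2 = 0*-3 + 0*-2 + 1*1 + -1*-5 + 0*-7 + 0*8 + 1*-4 = 2
  c_3 = 0*-3 + -1*-2 + 0*1 + 0*-5 + 0*-7 + 0*8 + 0*-4 = 2
  c_4 = -1*-3 + 0*-2 + 0*1 + -1*-5 + 1*-7 + 0*8 + 0*-4 = 1
  c_5 = 0*-3 + 2*-2 + 0*1 + -1*-5 + 0*-7 + 0*8 + 0*-4 = 1
  c_6 = 0*-3 + 0*-2 + -4*1 + 4*-5 + 0*-7 + 1*8 + -4*-4 = 0
  c_7 = 0*-3 + 2*-2 + 0*1 + 0*-5 + 0*-7 + 0*8 + -1*-4 = 0
Expand coordinatewise in base 2:
  c_1 = 3 = 1·2^0 + 1·2^1
  c_2 = 2 = 0·2^0 + 1·2^1
  c_3 = 2 = 0·2^0 + 1·2^1
  c_4 = 1 = 1·2^0
  c_5 = 1 = 1·2^0
  c_6 = 0
  c_7 = 0
λ_0 = (1, 0, 0, 1, 1, 0, 0)
λ_1 = (1, 1, 1, 0, 0, 0, 0)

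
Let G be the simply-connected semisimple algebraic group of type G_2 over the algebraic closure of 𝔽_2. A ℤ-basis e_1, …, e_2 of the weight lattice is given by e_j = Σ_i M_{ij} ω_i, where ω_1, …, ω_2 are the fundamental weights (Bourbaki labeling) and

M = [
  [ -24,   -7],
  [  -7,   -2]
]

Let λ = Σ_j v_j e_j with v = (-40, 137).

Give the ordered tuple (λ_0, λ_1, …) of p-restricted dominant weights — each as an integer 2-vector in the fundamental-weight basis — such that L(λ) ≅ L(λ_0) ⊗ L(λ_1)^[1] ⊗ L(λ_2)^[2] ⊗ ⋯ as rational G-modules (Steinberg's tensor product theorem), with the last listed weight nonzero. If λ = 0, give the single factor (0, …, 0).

Converting to the ω-basis (c_i = row i of M dotted with v = (-40, 137)):
  c_1 = (-24)·(-40) + (-7)·(137) = 1
  c_2 = (-7)·(-40) + (-2)·(137) = 6
Writing each c_i in base p = 2:
  c_1 = 1 = 1·2^0
  c_2 = 6 = 0·2^0 + 1·2^1 + 1·2^2
Factor λ_0 = (1, 0)
Factor λ_1 = (0, 1)
Factor λ_2 = (0, 1)

((1, 0), (0, 1), (0, 1))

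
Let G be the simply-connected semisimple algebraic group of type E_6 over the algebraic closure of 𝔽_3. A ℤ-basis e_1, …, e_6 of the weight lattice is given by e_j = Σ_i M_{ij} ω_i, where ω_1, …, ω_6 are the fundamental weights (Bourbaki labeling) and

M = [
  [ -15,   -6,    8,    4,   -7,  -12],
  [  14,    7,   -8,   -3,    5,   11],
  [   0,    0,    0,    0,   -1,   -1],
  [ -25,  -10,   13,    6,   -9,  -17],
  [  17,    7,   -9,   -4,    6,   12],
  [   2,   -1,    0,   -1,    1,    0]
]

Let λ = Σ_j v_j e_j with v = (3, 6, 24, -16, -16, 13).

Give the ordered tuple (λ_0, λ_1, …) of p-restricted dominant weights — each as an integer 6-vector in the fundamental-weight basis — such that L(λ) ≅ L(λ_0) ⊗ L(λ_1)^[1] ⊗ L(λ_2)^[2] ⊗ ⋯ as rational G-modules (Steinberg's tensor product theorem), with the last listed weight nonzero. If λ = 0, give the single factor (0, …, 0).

Change of basis e → ω: c = M·v where v = (3, 6, 24, -16, -16, 13):
  c_1 = (-15)·(3) + (-6)·(6) + 8·24 + (4)·(-16) + (-7)·(-16) + (-12)·(13) = 3
  c_2 = 14·3 + 7·6 + (-8)·(24) + (-3)·(-16) + (5)·(-16) + 11·13 = 3
  c_3 = 0·3 + 0·6 + 0·24 + (0)·(-16) + (-1)·(-16) + (-1)·(13) = 3
  c_4 = (-25)·(3) + (-10)·(6) + 13·24 + (6)·(-16) + (-9)·(-16) + (-17)·(13) = 4
  c_5 = 17·3 + 7·6 + (-9)·(24) + (-4)·(-16) + (6)·(-16) + 12·13 = 1
  c_6 = 2·3 + (-1)·(6) + 0·24 + (-1)·(-16) + (1)·(-16) + 0·13 = 0
Writing each c_i in base p = 3:
  c_1 = 3 = 0·3^0 + 1·3^1
  c_2 = 3 = 0·3^0 + 1·3^1
  c_3 = 3 = 0·3^0 + 1·3^1
  c_4 = 4 = 1·3^0 + 1·3^1
  c_5 = 1 = 1·3^0
  c_6 = 0
λ_0 = (0, 0, 0, 1, 1, 0)
λ_1 = (1, 1, 1, 1, 0, 0)

((0, 0, 0, 1, 1, 0), (1, 1, 1, 1, 0, 0))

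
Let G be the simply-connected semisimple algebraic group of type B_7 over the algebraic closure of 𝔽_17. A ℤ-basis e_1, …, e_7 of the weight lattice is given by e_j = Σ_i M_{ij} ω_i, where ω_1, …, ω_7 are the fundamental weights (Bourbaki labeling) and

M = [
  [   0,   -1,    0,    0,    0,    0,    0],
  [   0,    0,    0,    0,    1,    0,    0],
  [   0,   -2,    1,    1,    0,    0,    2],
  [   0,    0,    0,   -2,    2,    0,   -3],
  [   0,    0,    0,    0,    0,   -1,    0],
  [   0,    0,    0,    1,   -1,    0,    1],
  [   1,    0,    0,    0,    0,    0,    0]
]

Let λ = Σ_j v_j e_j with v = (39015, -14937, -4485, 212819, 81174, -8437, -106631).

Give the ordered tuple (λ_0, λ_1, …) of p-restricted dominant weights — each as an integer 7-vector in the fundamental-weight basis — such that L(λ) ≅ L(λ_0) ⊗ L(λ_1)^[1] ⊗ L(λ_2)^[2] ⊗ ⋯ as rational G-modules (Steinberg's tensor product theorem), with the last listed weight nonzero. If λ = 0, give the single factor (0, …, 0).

Compute c_i = Σ_j M_{ij} v_j with v = (39015, -14937, -4485, 212819, 81174, -8437, -106631):
  c_1 = 0*39015 + -1*-14937 + 0*-4485 + 0*212819 + 0*81174 + 0*-8437 + 0*-106631 = 14937
  c_2 = 0*39015 + 0*-14937 + 0*-4485 + 0*212819 + 1*81174 + 0*-8437 + 0*-106631 = 81174
  c_3 = 0*39015 + -2*-14937 + 1*-4485 + 1*212819 + 0*81174 + 0*-8437 + 2*-106631 = 24946
  c_4 = 0*39015 + 0*-14937 + 0*-4485 + -2*212819 + 2*81174 + 0*-8437 + -3*-106631 = 56603
  c_5 = 0*39015 + 0*-14937 + 0*-4485 + 0*212819 + 0*81174 + -1*-8437 + 0*-106631 = 8437
  c_6 = 0*39015 + 0*-14937 + 0*-4485 + 1*212819 + -1*81174 + 0*-8437 + 1*-106631 = 25014
  c_7 = 1*39015 + 0*-14937 + 0*-4485 + 0*212819 + 0*81174 + 0*-8437 + 0*-106631 = 39015
p = 17; digits c_i = Σ_j d_{ij}·17^j, 0 ≤ d_{ij} < 17:
  c_1 = 14937 = 11·17^0 + 11·17^1 + 0·17^2 + 3·17^3
  c_2 = 81174 = 16·17^0 + 14·17^1 + 8·17^2 + 16·17^3
  c_3 = 24946 = 7·17^0 + 5·17^1 + 1·17^2 + 5·17^3
  c_4 = 56603 = 10·17^0 + 14·17^1 + 8·17^2 + 11·17^3
  c_5 = 8437 = 5·17^0 + 3·17^1 + 12·17^2 + 1·17^3
  c_6 = 25014 = 7·17^0 + 9·17^1 + 1·17^2 + 5·17^3
  c_7 = 39015 = 0·17^0 + 0·17^1 + 16·17^2 + 7·17^3
Factor λ_0 = (11, 16, 7, 10, 5, 7, 0)
Factor λ_1 = (11, 14, 5, 14, 3, 9, 0)
Factor λ_2 = (0, 8, 1, 8, 12, 1, 16)
Factor λ_3 = (3, 16, 5, 11, 1, 5, 7)

((11, 16, 7, 10, 5, 7, 0), (11, 14, 5, 14, 3, 9, 0), (0, 8, 1, 8, 12, 1, 16), (3, 16, 5, 11, 1, 5, 7))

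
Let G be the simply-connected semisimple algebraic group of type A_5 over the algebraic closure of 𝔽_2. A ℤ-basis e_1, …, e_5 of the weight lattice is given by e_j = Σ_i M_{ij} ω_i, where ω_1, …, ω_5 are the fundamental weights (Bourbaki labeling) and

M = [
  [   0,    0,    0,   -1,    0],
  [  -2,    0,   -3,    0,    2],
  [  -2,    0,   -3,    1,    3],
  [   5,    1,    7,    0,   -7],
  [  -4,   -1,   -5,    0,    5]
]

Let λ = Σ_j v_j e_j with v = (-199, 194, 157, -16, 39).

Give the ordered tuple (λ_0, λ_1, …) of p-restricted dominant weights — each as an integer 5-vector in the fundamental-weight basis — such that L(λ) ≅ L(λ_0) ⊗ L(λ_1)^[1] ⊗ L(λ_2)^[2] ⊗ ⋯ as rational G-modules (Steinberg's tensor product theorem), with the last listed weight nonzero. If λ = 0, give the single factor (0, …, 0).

((0, 1, 0, 1, 0), (0, 0, 0, 0, 0), (0, 1, 1, 0, 1), (0, 0, 1, 1, 1), (1, 0, 1, 1, 0))

Converting to the ω-basis (c_i = row i of M dotted with v = (-199, 194, 157, -16, 39)):
  c_1 = (0)·(-199) + (0)·(194) + (0)·(157) + (-1)·(-16) + (0)·(39) = 16
  c_2 = (-2)·(-199) + (0)·(194) + (-3)·(157) + (0)·(-16) + (2)·(39) = 5
  c_3 = (-2)·(-199) + (0)·(194) + (-3)·(157) + (1)·(-16) + (3)·(39) = 28
  c_4 = (5)·(-199) + (1)·(194) + (7)·(157) + (0)·(-16) + (-7)·(39) = 25
  c_5 = (-4)·(-199) + (-1)·(194) + (-5)·(157) + (0)·(-16) + (5)·(39) = 12
Writing each c_i in base p = 2:
  c_1 = 16 = 0·2^0 + 0·2^1 + 0·2^2 + 0·2^3 + 1·2^4
  c_2 = 5 = 1·2^0 + 0·2^1 + 1·2^2
  c_3 = 28 = 0·2^0 + 0·2^1 + 1·2^2 + 1·2^3 + 1·2^4
  c_4 = 25 = 1·2^0 + 0·2^1 + 0·2^2 + 1·2^3 + 1·2^4
  c_5 = 12 = 0·2^0 + 0·2^1 + 1·2^2 + 1·2^3
λ_0 = (0, 1, 0, 1, 0)
λ_1 = (0, 0, 0, 0, 0)
λ_2 = (0, 1, 1, 0, 1)
λ_3 = (0, 0, 1, 1, 1)
λ_4 = (1, 0, 1, 1, 0)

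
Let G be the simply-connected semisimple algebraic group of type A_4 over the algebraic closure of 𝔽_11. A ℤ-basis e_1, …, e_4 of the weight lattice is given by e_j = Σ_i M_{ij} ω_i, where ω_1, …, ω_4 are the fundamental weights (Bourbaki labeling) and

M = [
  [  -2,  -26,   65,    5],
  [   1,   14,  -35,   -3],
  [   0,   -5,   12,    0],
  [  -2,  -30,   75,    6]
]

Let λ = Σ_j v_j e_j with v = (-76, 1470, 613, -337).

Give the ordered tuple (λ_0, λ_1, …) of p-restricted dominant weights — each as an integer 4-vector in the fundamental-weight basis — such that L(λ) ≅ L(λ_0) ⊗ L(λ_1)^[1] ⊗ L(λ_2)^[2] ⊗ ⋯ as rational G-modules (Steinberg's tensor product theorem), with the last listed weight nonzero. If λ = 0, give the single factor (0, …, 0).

Compute c_i = Σ_j M_{ij} v_j with v = (-76, 1470, 613, -337):
  c_1 = -2*-76 + -26*1470 + 65*613 + 5*-337 = 92
  c_2 = 1*-76 + 14*1470 + -35*613 + -3*-337 = 60
  c_3 = 0*-76 + -5*1470 + 12*613 + 0*-337 = 6
  c_4 = -2*-76 + -30*1470 + 75*613 + 6*-337 = 5
Expand coordinatewise in base 11:
  c_1 = 92 = 4·11^0 + 8·11^1
  c_2 = 60 = 5·11^0 + 5·11^1
  c_3 = 6 = 6·11^0
  c_4 = 5 = 5·11^0
Factor λ_0 = (4, 5, 6, 5)
Factor λ_1 = (8, 5, 0, 0)

((4, 5, 6, 5), (8, 5, 0, 0))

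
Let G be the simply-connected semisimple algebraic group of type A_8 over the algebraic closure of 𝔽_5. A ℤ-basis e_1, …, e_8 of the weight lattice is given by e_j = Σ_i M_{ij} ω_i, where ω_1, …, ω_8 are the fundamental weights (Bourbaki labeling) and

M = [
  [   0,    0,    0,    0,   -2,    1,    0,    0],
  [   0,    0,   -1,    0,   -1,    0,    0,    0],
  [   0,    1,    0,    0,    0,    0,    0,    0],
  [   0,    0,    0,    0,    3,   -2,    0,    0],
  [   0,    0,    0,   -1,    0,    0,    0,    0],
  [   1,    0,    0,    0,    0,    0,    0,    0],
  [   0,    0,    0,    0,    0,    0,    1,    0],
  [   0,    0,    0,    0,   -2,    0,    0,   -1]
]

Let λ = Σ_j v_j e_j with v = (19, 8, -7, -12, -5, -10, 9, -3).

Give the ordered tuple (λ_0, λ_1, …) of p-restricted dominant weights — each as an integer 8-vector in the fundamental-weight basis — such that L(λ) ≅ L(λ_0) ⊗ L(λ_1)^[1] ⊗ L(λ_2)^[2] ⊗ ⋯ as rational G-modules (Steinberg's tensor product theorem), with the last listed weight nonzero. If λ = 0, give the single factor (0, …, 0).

((0, 2, 3, 0, 2, 4, 4, 3), (0, 2, 1, 1, 2, 3, 1, 2))

Converting to the ω-basis (c_i = row i of M dotted with v = (19, 8, -7, -12, -5, -10, 9, -3)):
  c_1 = 0·19 + 0·8 + (0)·(-7) + (0)·(-12) + (-2)·(-5) + (1)·(-10) + 0·9 + (0)·(-3) = 0
  c_2 = 0·19 + 0·8 + (-1)·(-7) + (0)·(-12) + (-1)·(-5) + (0)·(-10) + 0·9 + (0)·(-3) = 12
  c_3 = 0·19 + 1·8 + (0)·(-7) + (0)·(-12) + (0)·(-5) + (0)·(-10) + 0·9 + (0)·(-3) = 8
  c_4 = 0·19 + 0·8 + (0)·(-7) + (0)·(-12) + (3)·(-5) + (-2)·(-10) + 0·9 + (0)·(-3) = 5
  c_5 = 0·19 + 0·8 + (0)·(-7) + (-1)·(-12) + (0)·(-5) + (0)·(-10) + 0·9 + (0)·(-3) = 12
  c_6 = 1·19 + 0·8 + (0)·(-7) + (0)·(-12) + (0)·(-5) + (0)·(-10) + 0·9 + (0)·(-3) = 19
  c_7 = 0·19 + 0·8 + (0)·(-7) + (0)·(-12) + (0)·(-5) + (0)·(-10) + 1·9 + (0)·(-3) = 9
  c_8 = 0·19 + 0·8 + (0)·(-7) + (0)·(-12) + (-2)·(-5) + (0)·(-10) + 0·9 + (-1)·(-3) = 13
Writing each c_i in base p = 5:
  c_1 = 0
  c_2 = 12 = 2·5^0 + 2·5^1
  c_3 = 8 = 3·5^0 + 1·5^1
  c_4 = 5 = 0·5^0 + 1·5^1
  c_5 = 12 = 2·5^0 + 2·5^1
  c_6 = 19 = 4·5^0 + 3·5^1
  c_7 = 9 = 4·5^0 + 1·5^1
  c_8 = 13 = 3·5^0 + 2·5^1
Factor λ_0 = (0, 2, 3, 0, 2, 4, 4, 3)
Factor λ_1 = (0, 2, 1, 1, 2, 3, 1, 2)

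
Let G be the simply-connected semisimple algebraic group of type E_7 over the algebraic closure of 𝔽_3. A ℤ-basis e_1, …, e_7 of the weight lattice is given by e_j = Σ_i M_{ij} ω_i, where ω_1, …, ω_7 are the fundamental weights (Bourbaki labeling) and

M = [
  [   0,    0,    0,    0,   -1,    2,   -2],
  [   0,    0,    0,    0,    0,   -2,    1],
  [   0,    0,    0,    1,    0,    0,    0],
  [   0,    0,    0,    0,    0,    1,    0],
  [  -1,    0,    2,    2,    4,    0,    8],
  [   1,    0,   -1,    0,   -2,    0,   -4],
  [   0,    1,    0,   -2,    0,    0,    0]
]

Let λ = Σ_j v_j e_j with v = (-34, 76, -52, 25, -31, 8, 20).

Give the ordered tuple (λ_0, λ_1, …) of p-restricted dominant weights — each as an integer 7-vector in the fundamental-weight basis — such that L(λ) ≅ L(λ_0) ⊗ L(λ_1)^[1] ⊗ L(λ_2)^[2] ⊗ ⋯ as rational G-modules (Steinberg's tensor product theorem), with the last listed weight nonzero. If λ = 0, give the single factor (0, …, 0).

Converting to the ω-basis (c_i = row i of M dotted with v = (-34, 76, -52, 25, -31, 8, 20)):
  c_1 = (0)·(-34) + 0·76 + (0)·(-52) + 0·25 + (-1)·(-31) + 2·8 + (-2)·(20) = 7
  c_2 = (0)·(-34) + 0·76 + (0)·(-52) + 0·25 + (0)·(-31) + (-2)·(8) + 1·20 = 4
  c_3 = (0)·(-34) + 0·76 + (0)·(-52) + 1·25 + (0)·(-31) + 0·8 + 0·20 = 25
  c_4 = (0)·(-34) + 0·76 + (0)·(-52) + 0·25 + (0)·(-31) + 1·8 + 0·20 = 8
  c_5 = (-1)·(-34) + 0·76 + (2)·(-52) + 2·25 + (4)·(-31) + 0·8 + 8·20 = 16
  c_6 = (1)·(-34) + 0·76 + (-1)·(-52) + 0·25 + (-2)·(-31) + 0·8 + (-4)·(20) = 0
  c_7 = (0)·(-34) + 1·76 + (0)·(-52) + (-2)·(25) + (0)·(-31) + 0·8 + 0·20 = 26
p = 3; digits c_i = Σ_j d_{ij}·3^j, 0 ≤ d_{ij} < 3:
  c_1 = 7 = 1·3^0 + 2·3^1
  c_2 = 4 = 1·3^0 + 1·3^1
  c_3 = 25 = 1·3^0 + 2·3^1 + 2·3^2
  c_4 = 8 = 2·3^0 + 2·3^1
  c_5 = 16 = 1·3^0 + 2·3^1 + 1·3^2
  c_6 = 0
  c_7 = 26 = 2·3^0 + 2·3^1 + 2·3^2
λ_0 = (1, 1, 1, 2, 1, 0, 2)
λ_1 = (2, 1, 2, 2, 2, 0, 2)
λ_2 = (0, 0, 2, 0, 1, 0, 2)

((1, 1, 1, 2, 1, 0, 2), (2, 1, 2, 2, 2, 0, 2), (0, 0, 2, 0, 1, 0, 2))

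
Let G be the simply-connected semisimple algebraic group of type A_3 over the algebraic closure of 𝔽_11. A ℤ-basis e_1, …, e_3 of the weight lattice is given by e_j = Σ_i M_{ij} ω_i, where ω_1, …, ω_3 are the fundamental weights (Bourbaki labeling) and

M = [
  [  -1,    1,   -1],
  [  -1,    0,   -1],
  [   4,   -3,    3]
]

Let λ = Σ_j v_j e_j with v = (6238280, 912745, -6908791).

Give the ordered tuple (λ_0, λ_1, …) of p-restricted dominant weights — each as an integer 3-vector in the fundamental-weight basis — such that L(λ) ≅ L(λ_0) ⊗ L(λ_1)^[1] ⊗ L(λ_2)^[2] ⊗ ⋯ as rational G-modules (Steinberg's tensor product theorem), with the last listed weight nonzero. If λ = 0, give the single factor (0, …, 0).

((4, 6, 3), (8, 4, 8), (5, 8, 3), (1, 8, 7), (9, 1, 2), (9, 4, 9))

Converting to the ω-basis (c_i = row i of M dotted with v = (6238280, 912745, -6908791)):
  c_1 = (-1)·(6238280) + (1)·(912745) + (-1)·(-6908791) = 1583256
  c_2 = (-1)·(6238280) + (0)·(912745) + (-1)·(-6908791) = 670511
  c_3 = (4)·(6238280) + (-3)·(912745) + (3)·(-6908791) = 1488512
p = 11; digits c_i = Σ_j d_{ij}·11^j, 0 ≤ d_{ij} < 11:
  c_1 = 1583256 = 4·11^0 + 8·11^1 + 5·11^2 + 1·11^3 + 9·11^4 + 9·11^5
  c_2 = 670511 = 6·11^0 + 4·11^1 + 8·11^2 + 8·11^3 + 1·11^4 + 4·11^5
  c_3 = 1488512 = 3·11^0 + 8·11^1 + 3·11^2 + 7·11^3 + 2·11^4 + 9·11^5
λ_0 = (4, 6, 3)
λ_1 = (8, 4, 8)
λ_2 = (5, 8, 3)
λ_3 = (1, 8, 7)
λ_4 = (9, 1, 2)
λ_5 = (9, 4, 9)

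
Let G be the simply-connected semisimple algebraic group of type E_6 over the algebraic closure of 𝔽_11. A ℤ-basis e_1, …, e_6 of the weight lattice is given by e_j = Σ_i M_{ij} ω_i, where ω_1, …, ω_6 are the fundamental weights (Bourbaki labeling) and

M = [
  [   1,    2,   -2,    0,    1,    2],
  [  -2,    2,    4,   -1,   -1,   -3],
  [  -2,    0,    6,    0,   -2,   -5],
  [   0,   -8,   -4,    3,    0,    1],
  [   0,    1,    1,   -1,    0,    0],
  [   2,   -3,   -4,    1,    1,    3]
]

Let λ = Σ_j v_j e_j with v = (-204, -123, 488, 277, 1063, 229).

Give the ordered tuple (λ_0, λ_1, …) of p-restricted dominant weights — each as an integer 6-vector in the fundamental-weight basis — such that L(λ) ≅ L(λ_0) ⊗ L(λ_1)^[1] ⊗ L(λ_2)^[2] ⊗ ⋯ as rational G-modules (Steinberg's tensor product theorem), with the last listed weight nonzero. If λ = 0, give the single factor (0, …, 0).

ω-coordinates c = M·v, v = (-204, -123, 488, 277, 1063, 229):
  c_1 = (1)·(-204) + (2)·(-123) + (-2)·(488) + (0)·(277) + (1)·(1063) + (2)·(229) = 95
  c_2 = (-2)·(-204) + (2)·(-123) + (4)·(488) + (-1)·(277) + (-1)·(1063) + (-3)·(229) = 87
  c_3 = (-2)·(-204) + (0)·(-123) + (6)·(488) + (0)·(277) + (-2)·(1063) + (-5)·(229) = 65
  c_4 = (0)·(-204) + (-8)·(-123) + (-4)·(488) + (3)·(277) + (0)·(1063) + (1)·(229) = 92
  c_5 = (0)·(-204) + (1)·(-123) + (1)·(488) + (-1)·(277) + (0)·(1063) + (0)·(229) = 88
  c_6 = (2)·(-204) + (-3)·(-123) + (-4)·(488) + (1)·(277) + (1)·(1063) + (3)·(229) = 36
Base-11 expansion of each c_i:
  c_1 = 95 = 7·11^0 + 8·11^1
  c_2 = 87 = 10·11^0 + 7·11^1
  c_3 = 65 = 10·11^0 + 5·11^1
  c_4 = 92 = 4·11^0 + 8·11^1
  c_5 = 88 = 0·11^0 + 8·11^1
  c_6 = 36 = 3·11^0 + 3·11^1
Factor λ_0 = (7, 10, 10, 4, 0, 3)
Factor λ_1 = (8, 7, 5, 8, 8, 3)

((7, 10, 10, 4, 0, 3), (8, 7, 5, 8, 8, 3))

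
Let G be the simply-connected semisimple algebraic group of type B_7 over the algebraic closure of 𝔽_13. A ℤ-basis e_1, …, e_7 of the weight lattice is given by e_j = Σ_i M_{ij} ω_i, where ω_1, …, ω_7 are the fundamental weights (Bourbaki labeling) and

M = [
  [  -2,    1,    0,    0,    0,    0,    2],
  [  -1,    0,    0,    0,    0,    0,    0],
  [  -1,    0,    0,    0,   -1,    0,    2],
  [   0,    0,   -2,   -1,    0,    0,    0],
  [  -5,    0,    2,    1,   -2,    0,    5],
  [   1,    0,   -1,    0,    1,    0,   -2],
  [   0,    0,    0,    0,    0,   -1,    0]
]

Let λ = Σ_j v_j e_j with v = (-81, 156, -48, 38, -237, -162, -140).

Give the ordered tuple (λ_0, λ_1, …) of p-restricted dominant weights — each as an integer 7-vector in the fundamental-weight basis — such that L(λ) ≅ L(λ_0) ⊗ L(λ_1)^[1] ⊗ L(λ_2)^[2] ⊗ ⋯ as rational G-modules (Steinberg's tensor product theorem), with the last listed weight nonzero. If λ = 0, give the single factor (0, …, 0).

((12, 3, 12, 6, 4, 10, 6), (2, 6, 2, 4, 9, 0, 12))

ω-coordinates c = M·v, v = (-81, 156, -48, 38, -237, -162, -140):
  c_1 = (-2)·(-81) + 1·156 + (0)·(-48) + 0·38 + (0)·(-237) + (0)·(-162) + (2)·(-140) = 38
  c_2 = (-1)·(-81) + 0·156 + (0)·(-48) + 0·38 + (0)·(-237) + (0)·(-162) + (0)·(-140) = 81
  c_3 = (-1)·(-81) + 0·156 + (0)·(-48) + 0·38 + (-1)·(-237) + (0)·(-162) + (2)·(-140) = 38
  c_4 = (0)·(-81) + 0·156 + (-2)·(-48) + (-1)·(38) + (0)·(-237) + (0)·(-162) + (0)·(-140) = 58
  c_5 = (-5)·(-81) + 0·156 + (2)·(-48) + 1·38 + (-2)·(-237) + (0)·(-162) + (5)·(-140) = 121
  c_6 = (1)·(-81) + 0·156 + (-1)·(-48) + 0·38 + (1)·(-237) + (0)·(-162) + (-2)·(-140) = 10
  c_7 = (0)·(-81) + 0·156 + (0)·(-48) + 0·38 + (0)·(-237) + (-1)·(-162) + (0)·(-140) = 162
p = 13; digits c_i = Σ_j d_{ij}·13^j, 0 ≤ d_{ij} < 13:
  c_1 = 38 = 12·13^0 + 2·13^1
  c_2 = 81 = 3·13^0 + 6·13^1
  c_3 = 38 = 12·13^0 + 2·13^1
  c_4 = 58 = 6·13^0 + 4·13^1
  c_5 = 121 = 4·13^0 + 9·13^1
  c_6 = 10 = 10·13^0
  c_7 = 162 = 6·13^0 + 12·13^1
Factor λ_0 = (12, 3, 12, 6, 4, 10, 6)
Factor λ_1 = (2, 6, 2, 4, 9, 0, 12)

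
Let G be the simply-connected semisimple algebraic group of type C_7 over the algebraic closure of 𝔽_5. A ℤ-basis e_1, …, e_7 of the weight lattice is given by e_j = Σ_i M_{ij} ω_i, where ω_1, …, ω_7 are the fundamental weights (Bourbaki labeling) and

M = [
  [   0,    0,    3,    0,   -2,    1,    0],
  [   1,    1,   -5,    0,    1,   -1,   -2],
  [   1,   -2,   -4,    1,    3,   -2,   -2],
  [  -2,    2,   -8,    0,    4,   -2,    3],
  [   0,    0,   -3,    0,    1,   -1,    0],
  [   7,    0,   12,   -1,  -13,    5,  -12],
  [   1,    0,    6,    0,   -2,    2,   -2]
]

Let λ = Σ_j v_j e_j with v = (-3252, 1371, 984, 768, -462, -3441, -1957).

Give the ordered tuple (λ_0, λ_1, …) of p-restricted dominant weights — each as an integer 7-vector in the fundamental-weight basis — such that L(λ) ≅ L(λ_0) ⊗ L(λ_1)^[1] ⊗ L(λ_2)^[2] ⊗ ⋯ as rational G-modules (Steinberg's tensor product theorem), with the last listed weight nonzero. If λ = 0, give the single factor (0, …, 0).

((0, 2, 3, 2, 2, 1, 3), (2, 3, 4, 2, 0, 2, 1), (2, 3, 4, 1, 1, 2, 4), (3, 0, 1, 4, 0, 4, 4))

Change of basis e → ω: c = M·v where v = (-3252, 1371, 984, 768, -462, -3441, -1957):
  c_1 = 0*-3252 + 0*1371 + 3*984 + 0*768 + -2*-462 + 1*-3441 + 0*-1957 = 435
  c_2 = 1*-3252 + 1*1371 + -5*984 + 0*768 + 1*-462 + -1*-3441 + -2*-1957 = 92
  c_3 = 1*-3252 + -2*1371 + -4*984 + 1*768 + 3*-462 + -2*-3441 + -2*-1957 = 248
  c_4 = -2*-3252 + 2*1371 + -8*984 + 0*768 + 4*-462 + -2*-3441 + 3*-1957 = 537
  c_5 = 0*-3252 + 0*1371 + -3*984 + 0*768 + 1*-462 + -1*-3441 + 0*-1957 = 27
  c_6 = 7*-3252 + 0*1371 + 12*984 + -1*768 + -13*-462 + 5*-3441 + -12*-1957 = 561
  c_7 = 1*-3252 + 0*1371 + 6*984 + 0*768 + -2*-462 + 2*-3441 + -2*-1957 = 608
Expand coordinatewise in base 5:
  c_1 = 435 = 0·5^0 + 2·5^1 + 2·5^2 + 3·5^3
  c_2 = 92 = 2·5^0 + 3·5^1 + 3·5^2
  c_3 = 248 = 3·5^0 + 4·5^1 + 4·5^2 + 1·5^3
  c_4 = 537 = 2·5^0 + 2·5^1 + 1·5^2 + 4·5^3
  c_5 = 27 = 2·5^0 + 0·5^1 + 1·5^2
  c_6 = 561 = 1·5^0 + 2·5^1 + 2·5^2 + 4·5^3
  c_7 = 608 = 3·5^0 + 1·5^1 + 4·5^2 + 4·5^3
Factor λ_0 = (0, 2, 3, 2, 2, 1, 3)
Factor λ_1 = (2, 3, 4, 2, 0, 2, 1)
Factor λ_2 = (2, 3, 4, 1, 1, 2, 4)
Factor λ_3 = (3, 0, 1, 4, 0, 4, 4)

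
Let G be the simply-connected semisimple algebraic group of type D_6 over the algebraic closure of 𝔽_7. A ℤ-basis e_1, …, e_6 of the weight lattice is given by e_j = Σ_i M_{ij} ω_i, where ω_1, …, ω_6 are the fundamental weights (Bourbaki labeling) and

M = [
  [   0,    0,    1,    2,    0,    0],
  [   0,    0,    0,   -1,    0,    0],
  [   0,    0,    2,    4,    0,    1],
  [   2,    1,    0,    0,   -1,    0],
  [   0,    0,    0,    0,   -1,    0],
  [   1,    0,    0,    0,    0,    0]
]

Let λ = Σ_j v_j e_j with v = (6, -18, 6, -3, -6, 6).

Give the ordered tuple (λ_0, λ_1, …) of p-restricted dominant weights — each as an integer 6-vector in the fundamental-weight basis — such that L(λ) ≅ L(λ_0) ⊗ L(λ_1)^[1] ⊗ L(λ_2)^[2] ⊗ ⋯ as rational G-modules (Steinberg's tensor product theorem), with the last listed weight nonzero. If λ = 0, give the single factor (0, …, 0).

((0, 3, 6, 0, 6, 6),)

In the fundamental-weight basis, λ has coordinates c = M·v (v = (6, -18, 6, -3, -6, 6)):
  c_1 = (0)·(6) + (0)·(-18) + (1)·(6) + (2)·(-3) + (0)·(-6) + (0)·(6) = 0
  c_2 = (0)·(6) + (0)·(-18) + (0)·(6) + (-1)·(-3) + (0)·(-6) + (0)·(6) = 3
  c_3 = (0)·(6) + (0)·(-18) + (2)·(6) + (4)·(-3) + (0)·(-6) + (1)·(6) = 6
  c_4 = (2)·(6) + (1)·(-18) + (0)·(6) + (0)·(-3) + (-1)·(-6) + (0)·(6) = 0
  c_5 = (0)·(6) + (0)·(-18) + (0)·(6) + (0)·(-3) + (-1)·(-6) + (0)·(6) = 6
  c_6 = (1)·(6) + (0)·(-18) + (0)·(6) + (0)·(-3) + (0)·(-6) + (0)·(6) = 6
Base-7 expansion of each c_i:
  c_1 = 0
  c_2 = 3 = 3·7^0
  c_3 = 6 = 6·7^0
  c_4 = 0
  c_5 = 6 = 6·7^0
  c_6 = 6 = 6·7^0
p-restricted factor λ_0 = (0, 3, 6, 0, 6, 6)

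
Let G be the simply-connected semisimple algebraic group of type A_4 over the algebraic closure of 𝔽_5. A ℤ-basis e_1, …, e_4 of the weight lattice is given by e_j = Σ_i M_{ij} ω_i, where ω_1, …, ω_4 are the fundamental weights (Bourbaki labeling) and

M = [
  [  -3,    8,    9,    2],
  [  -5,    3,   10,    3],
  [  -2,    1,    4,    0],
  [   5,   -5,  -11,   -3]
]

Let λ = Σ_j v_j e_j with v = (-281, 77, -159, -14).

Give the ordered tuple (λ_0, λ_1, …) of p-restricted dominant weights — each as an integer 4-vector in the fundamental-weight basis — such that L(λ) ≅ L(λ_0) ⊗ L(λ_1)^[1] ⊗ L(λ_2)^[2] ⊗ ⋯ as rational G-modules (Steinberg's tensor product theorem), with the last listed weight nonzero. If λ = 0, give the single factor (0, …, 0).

((0, 4, 3, 1),)

Change of basis e → ω: c = M·v where v = (-281, 77, -159, -14):
  c_1 = -3*-281 + 8*77 + 9*-159 + 2*-14 = 0
  c_2 = -5*-281 + 3*77 + 10*-159 + 3*-14 = 4
  c_3 = -2*-281 + 1*77 + 4*-159 + 0*-14 = 3
  c_4 = 5*-281 + -5*77 + -11*-159 + -3*-14 = 1
Writing each c_i in base p = 5:
  c_1 = 0
  c_2 = 4 = 4·5^0
  c_3 = 3 = 3·5^0
  c_4 = 1 = 1·5^0
λ_0 = (0, 4, 3, 1)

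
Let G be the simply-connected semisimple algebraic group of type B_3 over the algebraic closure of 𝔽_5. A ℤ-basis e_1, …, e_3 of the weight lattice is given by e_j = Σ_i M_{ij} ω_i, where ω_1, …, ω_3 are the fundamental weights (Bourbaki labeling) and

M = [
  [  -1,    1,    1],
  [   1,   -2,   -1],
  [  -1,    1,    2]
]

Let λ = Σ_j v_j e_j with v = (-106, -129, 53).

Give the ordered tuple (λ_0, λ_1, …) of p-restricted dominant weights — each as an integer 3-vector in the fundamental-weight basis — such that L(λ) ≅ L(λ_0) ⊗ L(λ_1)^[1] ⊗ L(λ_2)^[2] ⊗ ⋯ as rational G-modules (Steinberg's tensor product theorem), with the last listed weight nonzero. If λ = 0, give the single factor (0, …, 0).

Converting to the ω-basis (c_i = row i of M dotted with v = (-106, -129, 53)):
  c_1 = (-1)·(-106) + (1)·(-129) + (1)·(53) = 30
  c_2 = (1)·(-106) + (-2)·(-129) + (-1)·(53) = 99
  c_3 = (-1)·(-106) + (1)·(-129) + (2)·(53) = 83
Writing each c_i in base p = 5:
  c_1 = 30 = 0·5^0 + 1·5^1 + 1·5^2
  c_2 = 99 = 4·5^0 + 4·5^1 + 3·5^2
  c_3 = 83 = 3·5^0 + 1·5^1 + 3·5^2
p-restricted factor λ_0 = (0, 4, 3)
p-restricted factor λ_1 = (1, 4, 1)
p-restricted factor λ_2 = (1, 3, 3)

((0, 4, 3), (1, 4, 1), (1, 3, 3))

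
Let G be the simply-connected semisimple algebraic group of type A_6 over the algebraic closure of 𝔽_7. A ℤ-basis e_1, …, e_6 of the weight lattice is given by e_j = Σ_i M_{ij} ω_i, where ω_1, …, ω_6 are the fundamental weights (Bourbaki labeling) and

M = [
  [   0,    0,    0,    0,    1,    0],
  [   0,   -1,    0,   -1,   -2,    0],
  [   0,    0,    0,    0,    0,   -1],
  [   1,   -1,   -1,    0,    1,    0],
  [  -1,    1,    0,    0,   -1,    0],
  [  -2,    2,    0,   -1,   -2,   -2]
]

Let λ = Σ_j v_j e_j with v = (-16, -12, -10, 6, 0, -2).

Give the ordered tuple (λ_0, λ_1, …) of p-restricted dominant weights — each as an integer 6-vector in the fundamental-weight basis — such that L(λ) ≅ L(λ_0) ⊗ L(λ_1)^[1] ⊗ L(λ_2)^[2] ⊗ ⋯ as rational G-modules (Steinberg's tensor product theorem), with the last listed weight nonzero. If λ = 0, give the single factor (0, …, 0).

((0, 6, 2, 6, 4, 6),)

ω-coordinates c = M·v, v = (-16, -12, -10, 6, 0, -2):
  c_1 = 0*-16 + 0*-12 + 0*-10 + 0*6 + 1*0 + 0*-2 = 0
  c_2 = 0*-16 + -1*-12 + 0*-10 + -1*6 + -2*0 + 0*-2 = 6
  c_3 = 0*-16 + 0*-12 + 0*-10 + 0*6 + 0*0 + -1*-2 = 2
  c_4 = 1*-16 + -1*-12 + -1*-10 + 0*6 + 1*0 + 0*-2 = 6
  c_5 = -1*-16 + 1*-12 + 0*-10 + 0*6 + -1*0 + 0*-2 = 4
  c_6 = -2*-16 + 2*-12 + 0*-10 + -1*6 + -2*0 + -2*-2 = 6
Base-7 expansion of each c_i:
  c_1 = 0
  c_2 = 6 = 6·7^0
  c_3 = 2 = 2·7^0
  c_4 = 6 = 6·7^0
  c_5 = 4 = 4·7^0
  c_6 = 6 = 6·7^0
p-restricted factor λ_0 = (0, 6, 2, 6, 4, 6)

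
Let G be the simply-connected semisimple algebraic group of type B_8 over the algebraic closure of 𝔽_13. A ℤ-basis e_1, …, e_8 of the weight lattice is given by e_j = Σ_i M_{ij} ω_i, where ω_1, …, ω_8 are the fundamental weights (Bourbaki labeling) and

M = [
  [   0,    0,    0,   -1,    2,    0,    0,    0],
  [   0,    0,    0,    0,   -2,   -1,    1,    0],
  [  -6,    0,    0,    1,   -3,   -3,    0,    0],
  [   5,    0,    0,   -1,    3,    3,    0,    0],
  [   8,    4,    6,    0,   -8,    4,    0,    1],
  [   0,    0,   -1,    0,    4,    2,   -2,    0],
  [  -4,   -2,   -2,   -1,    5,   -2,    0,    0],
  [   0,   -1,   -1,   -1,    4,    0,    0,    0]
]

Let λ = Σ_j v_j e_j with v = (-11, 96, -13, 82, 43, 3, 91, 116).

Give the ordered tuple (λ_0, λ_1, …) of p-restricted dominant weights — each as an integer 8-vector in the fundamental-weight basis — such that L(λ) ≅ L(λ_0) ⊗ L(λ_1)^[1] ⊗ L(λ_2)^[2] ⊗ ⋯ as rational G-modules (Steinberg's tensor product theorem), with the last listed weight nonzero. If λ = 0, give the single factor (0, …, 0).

((4, 2, 10, 1, 2, 9, 5, 7),)

Compute c_i = Σ_j M_{ij} v_j with v = (-11, 96, -13, 82, 43, 3, 91, 116):
  c_1 = (0)·(-11) + (0)·(96) + (0)·(-13) + (-1)·(82) + (2)·(43) + (0)·(3) + (0)·(91) + (0)·(116) = 4
  c_2 = (0)·(-11) + (0)·(96) + (0)·(-13) + (0)·(82) + (-2)·(43) + (-1)·(3) + (1)·(91) + (0)·(116) = 2
  c_3 = (-6)·(-11) + (0)·(96) + (0)·(-13) + (1)·(82) + (-3)·(43) + (-3)·(3) + (0)·(91) + (0)·(116) = 10
  c_4 = (5)·(-11) + (0)·(96) + (0)·(-13) + (-1)·(82) + (3)·(43) + (3)·(3) + (0)·(91) + (0)·(116) = 1
  c_5 = (8)·(-11) + (4)·(96) + (6)·(-13) + (0)·(82) + (-8)·(43) + (4)·(3) + (0)·(91) + (1)·(116) = 2
  c_6 = (0)·(-11) + (0)·(96) + (-1)·(-13) + (0)·(82) + (4)·(43) + (2)·(3) + (-2)·(91) + (0)·(116) = 9
  c_7 = (-4)·(-11) + (-2)·(96) + (-2)·(-13) + (-1)·(82) + (5)·(43) + (-2)·(3) + (0)·(91) + (0)·(116) = 5
  c_8 = (0)·(-11) + (-1)·(96) + (-1)·(-13) + (-1)·(82) + (4)·(43) + (0)·(3) + (0)·(91) + (0)·(116) = 7
Expand coordinatewise in base 13:
  c_1 = 4 = 4·13^0
  c_2 = 2 = 2·13^0
  c_3 = 10 = 10·13^0
  c_4 = 1 = 1·13^0
  c_5 = 2 = 2·13^0
  c_6 = 9 = 9·13^0
  c_7 = 5 = 5·13^0
  c_8 = 7 = 7·13^0
λ_0 = (4, 2, 10, 1, 2, 9, 5, 7)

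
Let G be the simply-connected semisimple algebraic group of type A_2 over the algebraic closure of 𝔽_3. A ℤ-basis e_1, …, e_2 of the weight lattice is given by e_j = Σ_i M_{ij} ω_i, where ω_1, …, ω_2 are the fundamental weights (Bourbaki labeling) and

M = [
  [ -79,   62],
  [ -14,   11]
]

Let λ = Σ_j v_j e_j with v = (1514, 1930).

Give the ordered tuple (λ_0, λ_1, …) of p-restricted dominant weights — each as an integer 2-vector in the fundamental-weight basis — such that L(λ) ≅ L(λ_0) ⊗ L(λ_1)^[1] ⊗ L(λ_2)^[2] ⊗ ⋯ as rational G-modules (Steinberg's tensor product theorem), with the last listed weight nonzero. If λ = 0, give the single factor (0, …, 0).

Converting to the ω-basis (c_i = row i of M dotted with v = (1514, 1930)):
  c_1 = -79*1514 + 62*1930 = 54
  c_2 = -14*1514 + 11*1930 = 34
p = 3; digits c_i = Σ_j d_{ij}·3^j, 0 ≤ d_{ij} < 3:
  c_1 = 54 = 0·3^0 + 0·3^1 + 0·3^2 + 2·3^3
  c_2 = 34 = 1·3^0 + 2·3^1 + 0·3^2 + 1·3^3
Factor λ_0 = (0, 1)
Factor λ_1 = (0, 2)
Factor λ_2 = (0, 0)
Factor λ_3 = (2, 1)

((0, 1), (0, 2), (0, 0), (2, 1))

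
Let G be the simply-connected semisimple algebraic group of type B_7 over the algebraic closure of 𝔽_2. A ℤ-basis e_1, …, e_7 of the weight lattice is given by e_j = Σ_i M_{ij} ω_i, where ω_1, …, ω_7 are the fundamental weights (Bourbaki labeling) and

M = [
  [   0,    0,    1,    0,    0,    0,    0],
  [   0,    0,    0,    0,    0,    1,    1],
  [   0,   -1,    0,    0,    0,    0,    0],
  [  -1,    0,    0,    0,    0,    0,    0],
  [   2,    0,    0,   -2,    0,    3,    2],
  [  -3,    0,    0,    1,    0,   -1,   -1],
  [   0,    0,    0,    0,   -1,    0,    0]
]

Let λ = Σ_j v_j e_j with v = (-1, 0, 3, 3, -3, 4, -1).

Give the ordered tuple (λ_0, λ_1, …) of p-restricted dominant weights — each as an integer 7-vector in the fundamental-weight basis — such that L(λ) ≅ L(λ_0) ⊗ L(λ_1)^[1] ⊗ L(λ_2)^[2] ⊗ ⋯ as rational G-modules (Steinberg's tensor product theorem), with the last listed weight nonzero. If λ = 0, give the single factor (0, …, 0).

((1, 1, 0, 1, 0, 1, 1), (1, 1, 0, 0, 1, 1, 1))

Change of basis e → ω: c = M·v where v = (-1, 0, 3, 3, -3, 4, -1):
  c_1 = 0*-1 + 0*0 + 1*3 + 0*3 + 0*-3 + 0*4 + 0*-1 = 3
  c_2 = 0*-1 + 0*0 + 0*3 + 0*3 + 0*-3 + 1*4 + 1*-1 = 3
  c_3 = 0*-1 + -1*0 + 0*3 + 0*3 + 0*-3 + 0*4 + 0*-1 = 0
  c_4 = -1*-1 + 0*0 + 0*3 + 0*3 + 0*-3 + 0*4 + 0*-1 = 1
  c_5 = 2*-1 + 0*0 + 0*3 + -2*3 + 0*-3 + 3*4 + 2*-1 = 2
  c_6 = -3*-1 + 0*0 + 0*3 + 1*3 + 0*-3 + -1*4 + -1*-1 = 3
  c_7 = 0*-1 + 0*0 + 0*3 + 0*3 + -1*-3 + 0*4 + 0*-1 = 3
Writing each c_i in base p = 2:
  c_1 = 3 = 1·2^0 + 1·2^1
  c_2 = 3 = 1·2^0 + 1·2^1
  c_3 = 0
  c_4 = 1 = 1·2^0
  c_5 = 2 = 0·2^0 + 1·2^1
  c_6 = 3 = 1·2^0 + 1·2^1
  c_7 = 3 = 1·2^0 + 1·2^1
λ_0 = (1, 1, 0, 1, 0, 1, 1)
λ_1 = (1, 1, 0, 0, 1, 1, 1)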